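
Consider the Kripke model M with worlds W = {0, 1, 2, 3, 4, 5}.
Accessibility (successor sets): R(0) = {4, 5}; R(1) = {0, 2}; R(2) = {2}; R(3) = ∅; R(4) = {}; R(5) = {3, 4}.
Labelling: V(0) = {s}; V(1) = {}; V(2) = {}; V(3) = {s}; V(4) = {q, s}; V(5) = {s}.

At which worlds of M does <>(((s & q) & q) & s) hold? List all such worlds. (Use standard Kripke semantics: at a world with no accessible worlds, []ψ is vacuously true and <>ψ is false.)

0, 5

Let φ = <>(((s & q) & q) & s). Evaluate φ at each world:
  0 (successors {4, 5}): φ is true.
  1 (successors {0, 2}): φ is false.
  2 (successors {2}): φ is false.
  3 (successors ∅): φ is false.
  4 (successors ∅): φ is false.
  5 (successors {3, 4}): φ is true.
For instance, at 5:
  At 5: <>(((s & q) & q) & s) requires ((s & q) & q) & s at some successor in {3, 4}.
    ((s & q) & q) & s holds at 4, so <>(((s & q) & q) & s) is true at 5.
Satisfying worlds: {0, 5}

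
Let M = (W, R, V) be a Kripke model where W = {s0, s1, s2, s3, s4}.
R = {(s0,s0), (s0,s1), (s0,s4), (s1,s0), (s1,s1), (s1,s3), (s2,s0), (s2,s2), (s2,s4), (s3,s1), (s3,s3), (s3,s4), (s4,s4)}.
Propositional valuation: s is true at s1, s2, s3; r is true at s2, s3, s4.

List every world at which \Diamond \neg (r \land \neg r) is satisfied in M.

Recall that \Diamond ψ holds at a world iff ψ holds at some accessible world.
Let φ = \Diamond \neg (r \land \neg r). Evaluate φ at each world:
  s0 (successors {s0, s1, s4}): φ is true.
  s1 (successors {s0, s1, s3}): φ is true.
  s2 (successors {s0, s2, s4}): φ is true.
  s3 (successors {s1, s3, s4}): φ is true.
  s4 (successors {s4}): φ is true.
For instance, at s3:
  At s3: \Diamond \neg (r \land \neg r) requires \neg (r \land \neg r) at some successor in {s1, s3, s4}.
    \neg (r \land \neg r) holds at s1, so \Diamond \neg (r \land \neg r) is true at s3.
Satisfying worlds: {s0, s1, s2, s3, s4}

s0, s1, s2, s3, s4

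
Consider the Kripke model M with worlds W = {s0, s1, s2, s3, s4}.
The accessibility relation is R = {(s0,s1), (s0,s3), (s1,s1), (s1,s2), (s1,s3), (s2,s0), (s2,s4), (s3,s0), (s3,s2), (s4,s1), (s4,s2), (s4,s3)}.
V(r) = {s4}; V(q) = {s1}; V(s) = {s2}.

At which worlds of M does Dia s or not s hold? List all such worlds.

Let φ = Dia s or not s. Evaluate φ at each world:
  s0 (successors {s1, s3}): φ is true.
  s1 (successors {s1, s2, s3}): φ is true.
  s2 (successors {s0, s4}): φ is false.
  s3 (successors {s0, s2}): φ is true.
  s4 (successors {s1, s2, s3}): φ is true.
For instance, at s0:
  At s0: Dia s is false, not s is true, so Dia s or not s is true.
    At s0: Dia s requires s at some successor in {s1, s3}.
      At s1: s is false.
      At s3: s is false.
    So Dia s is false at s0.
Satisfying worlds: {s0, s1, s3, s4}

s0, s1, s3, s4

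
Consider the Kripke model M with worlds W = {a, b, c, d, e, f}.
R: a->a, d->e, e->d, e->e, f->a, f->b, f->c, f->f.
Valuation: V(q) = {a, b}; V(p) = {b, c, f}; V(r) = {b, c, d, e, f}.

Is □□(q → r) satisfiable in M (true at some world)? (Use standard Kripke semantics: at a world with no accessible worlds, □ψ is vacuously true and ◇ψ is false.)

Let φ = □□(q → r). Evaluate φ at each world:
  a (successors {a}): φ is false.
  b (successors ∅): φ is true.
  c (successors ∅): φ is true.
  d (successors {e}): φ is true.
  e (successors {d, e}): φ is true.
  f (successors {a, b, c, f}): φ is false.
Detail at b (witness):
  At b: no accessible worlds, so □□(q → r) holds vacuously.

Yes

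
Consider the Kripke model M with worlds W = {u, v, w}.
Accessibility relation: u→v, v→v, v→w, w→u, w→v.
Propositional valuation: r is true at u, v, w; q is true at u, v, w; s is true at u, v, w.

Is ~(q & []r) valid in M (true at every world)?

No

Recall that []ψ holds at a world iff ψ holds at every accessible world, and <>ψ holds iff ψ holds at some accessible world.
Let φ = ~(q & []r). Evaluate φ at each world:
  u (successors {v}): φ is false.
  v (successors {v, w}): φ is false.
  w (successors {u, v}): φ is false.
Detail at u (counterexample):
  At u: q & []r is true, so ~(q & []r) is false.
    At u: q is true, []r is true, so q & []r is true.
      At u: []r requires r at every successor {v}.
        At v: r is true.
      So []r is true at u.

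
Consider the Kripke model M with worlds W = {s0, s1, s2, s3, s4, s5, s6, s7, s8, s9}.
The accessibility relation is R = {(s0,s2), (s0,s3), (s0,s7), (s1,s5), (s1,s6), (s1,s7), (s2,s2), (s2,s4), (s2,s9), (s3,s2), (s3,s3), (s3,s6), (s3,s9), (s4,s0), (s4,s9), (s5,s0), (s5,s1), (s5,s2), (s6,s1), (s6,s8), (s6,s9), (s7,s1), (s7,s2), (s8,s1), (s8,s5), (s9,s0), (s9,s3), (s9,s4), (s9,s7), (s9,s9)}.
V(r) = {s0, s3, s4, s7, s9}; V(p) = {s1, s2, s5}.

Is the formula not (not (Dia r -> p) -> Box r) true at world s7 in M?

No

At s7: not (Dia r -> p) -> Box r is true, so not (not (Dia r -> p) -> Box r) is false.
  At s7: not (Dia r -> p) is false, Box r is false, so not (Dia r -> p) -> Box r is true.
    At s7: Dia r -> p is true, so not (Dia r -> p) is false.
      At s7: Dia r is false, p is false, so Dia r -> p is true.
    At s7: Box r requires r at every successor {s1, s2}.
      r fails at s1, so Box r is false at s7.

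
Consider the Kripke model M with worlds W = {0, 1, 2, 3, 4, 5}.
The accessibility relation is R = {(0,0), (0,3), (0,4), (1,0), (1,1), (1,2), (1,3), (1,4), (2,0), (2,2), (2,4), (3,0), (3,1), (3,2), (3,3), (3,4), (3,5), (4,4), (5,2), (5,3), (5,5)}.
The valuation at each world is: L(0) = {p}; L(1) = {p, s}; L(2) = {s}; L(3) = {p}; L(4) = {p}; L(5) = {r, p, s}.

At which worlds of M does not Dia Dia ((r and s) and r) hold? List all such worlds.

2, 4

Let φ = not Dia Dia ((r and s) and r). Evaluate φ at each world:
  0 (successors {0, 3, 4}): φ is false.
  1 (successors {0, 1, 2, 3, 4}): φ is false.
  2 (successors {0, 2, 4}): φ is true.
  3 (successors {0, 1, 2, 3, 4, 5}): φ is false.
  4 (successors {4}): φ is true.
  5 (successors {2, 3, 5}): φ is false.
For instance, at 1:
  At 1: Dia Dia ((r and s) and r) is true, so not Dia Dia ((r and s) and r) is false.
    At 1: Dia Dia ((r and s) and r) requires Dia ((r and s) and r) at some successor in {0, 1, 2, 3, 4}.
      Dia ((r and s) and r) holds at 3, so Dia Dia ((r and s) and r) is true at 1.
Satisfying worlds: {2, 4}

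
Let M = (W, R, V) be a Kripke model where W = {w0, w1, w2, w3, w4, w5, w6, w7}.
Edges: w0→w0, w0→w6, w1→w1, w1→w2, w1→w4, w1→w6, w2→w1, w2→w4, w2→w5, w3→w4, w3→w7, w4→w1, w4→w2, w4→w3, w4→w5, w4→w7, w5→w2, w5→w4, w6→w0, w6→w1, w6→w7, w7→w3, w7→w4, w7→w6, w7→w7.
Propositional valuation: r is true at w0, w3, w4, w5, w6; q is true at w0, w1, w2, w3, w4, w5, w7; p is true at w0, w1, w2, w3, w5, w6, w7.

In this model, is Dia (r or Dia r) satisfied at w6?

At w6: Dia (r or Dia r) requires r or Dia r at some successor in {w0, w1, w7}.
  r or Dia r holds at w0, so Dia (r or Dia r) is true at w6.
    At w0: r is true, Dia r is true, so r or Dia r is true.
      At w0: Dia r requires r at some successor in {w0, w6}.
        r holds at w0, so Dia r is true at w0.

Yes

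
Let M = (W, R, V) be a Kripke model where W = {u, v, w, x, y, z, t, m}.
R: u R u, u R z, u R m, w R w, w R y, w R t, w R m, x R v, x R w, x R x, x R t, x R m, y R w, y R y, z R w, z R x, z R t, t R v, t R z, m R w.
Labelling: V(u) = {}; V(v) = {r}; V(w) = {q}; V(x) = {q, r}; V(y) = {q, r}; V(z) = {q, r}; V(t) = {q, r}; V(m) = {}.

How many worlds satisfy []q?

4

Let φ = []q. Evaluate φ at each world:
  u (successors {u, z, m}): φ is false.
  v (successors ∅): φ is true.
  w (successors {w, y, t, m}): φ is false.
  x (successors {v, w, x, t, m}): φ is false.
  y (successors {w, y}): φ is true.
  z (successors {w, x, t}): φ is true.
  t (successors {v, z}): φ is false.
  m (successors {w}): φ is true.
For instance, at y:
  At y: []q requires q at every successor {w, y}.
    At w: q is true.
    At y: q is true.
  So []q is true at y.
Satisfying worlds: {v, y, z, m}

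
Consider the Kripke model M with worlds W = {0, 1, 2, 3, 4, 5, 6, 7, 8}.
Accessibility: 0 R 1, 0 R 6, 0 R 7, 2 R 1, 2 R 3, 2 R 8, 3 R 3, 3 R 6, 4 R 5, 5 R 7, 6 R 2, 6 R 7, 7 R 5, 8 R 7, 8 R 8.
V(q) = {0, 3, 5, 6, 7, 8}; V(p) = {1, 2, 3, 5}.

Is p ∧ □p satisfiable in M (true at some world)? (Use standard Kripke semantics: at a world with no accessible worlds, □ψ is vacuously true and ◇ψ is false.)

Recall that □ψ holds at a world iff ψ holds at every accessible world, and ◇ψ holds iff ψ holds at some accessible world.
Let φ = p ∧ □p. Evaluate φ at each world:
  0 (successors {1, 6, 7}): φ is false.
  1 (successors ∅): φ is true.
  2 (successors {1, 3, 8}): φ is false.
  3 (successors {3, 6}): φ is false.
  4 (successors {5}): φ is false.
  5 (successors {7}): φ is false.
  6 (successors {2, 7}): φ is false.
  7 (successors {5}): φ is false.
  8 (successors {7, 8}): φ is false.
Detail at 1 (witness):
  At 1: p is true, □p is true, so p ∧ □p is true.
    At 1: no accessible worlds, so □p holds vacuously.

Yes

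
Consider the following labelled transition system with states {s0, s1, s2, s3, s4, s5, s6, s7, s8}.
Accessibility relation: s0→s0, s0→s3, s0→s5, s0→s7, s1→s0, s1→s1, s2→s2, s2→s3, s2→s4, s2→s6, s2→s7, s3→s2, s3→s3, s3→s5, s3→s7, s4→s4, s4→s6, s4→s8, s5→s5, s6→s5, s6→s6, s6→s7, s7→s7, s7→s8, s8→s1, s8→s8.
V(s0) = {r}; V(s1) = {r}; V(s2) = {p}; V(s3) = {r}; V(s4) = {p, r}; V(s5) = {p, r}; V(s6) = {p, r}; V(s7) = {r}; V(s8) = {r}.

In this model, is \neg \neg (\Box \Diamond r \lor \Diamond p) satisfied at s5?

At s5: \neg (\Box \Diamond r \lor \Diamond p) is false, so \neg \neg (\Box \Diamond r \lor \Diamond p) is true.
  At s5: \Box \Diamond r \lor \Diamond p is true, so \neg (\Box \Diamond r \lor \Diamond p) is false.
    At s5: \Box \Diamond r is true, \Diamond p is true, so \Box \Diamond r \lor \Diamond p is true.
      At s5: \Box \Diamond r requires \Diamond r at every successor {s5}.
        At s5: \Diamond r is true.
      So \Box \Diamond r is true at s5.
      At s5: \Diamond p requires p at some successor in {s5}.
        p holds at s5, so \Diamond p is true at s5.

Yes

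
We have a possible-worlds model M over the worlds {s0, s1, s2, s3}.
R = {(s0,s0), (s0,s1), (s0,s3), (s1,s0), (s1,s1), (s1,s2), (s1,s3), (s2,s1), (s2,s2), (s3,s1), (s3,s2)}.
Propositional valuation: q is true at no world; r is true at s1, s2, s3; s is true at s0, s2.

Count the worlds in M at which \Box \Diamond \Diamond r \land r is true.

3

Recall that \Box ψ holds at a world iff ψ holds at every accessible world, and \Diamond ψ holds iff ψ holds at some accessible world.
Let φ = \Box \Diamond \Diamond r \land r. Evaluate φ at each world:
  s0 (successors {s0, s1, s3}): φ is false.
  s1 (successors {s0, s1, s2, s3}): φ is true.
  s2 (successors {s1, s2}): φ is true.
  s3 (successors {s1, s2}): φ is true.
For instance, at s3:
  At s3: \Box \Diamond \Diamond r is true, r is true, so \Box \Diamond \Diamond r \land r is true.
    At s3: \Box \Diamond \Diamond r requires \Diamond \Diamond r at every successor {s1, s2}.
      At s1: \Diamond \Diamond r is true.
      At s2: \Diamond \Diamond r is true.
    So \Box \Diamond \Diamond r is true at s3.
Satisfying worlds: {s1, s2, s3}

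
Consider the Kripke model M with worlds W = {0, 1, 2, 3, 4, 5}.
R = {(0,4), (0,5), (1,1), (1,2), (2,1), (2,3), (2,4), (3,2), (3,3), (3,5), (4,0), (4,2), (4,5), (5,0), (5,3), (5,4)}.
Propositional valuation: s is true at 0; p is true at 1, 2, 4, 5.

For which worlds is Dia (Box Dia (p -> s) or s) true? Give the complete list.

Recall that Box ψ holds at a world iff ψ holds at every accessible world, and Dia ψ holds iff ψ holds at some accessible world.
Let φ = Dia (Box Dia (p -> s) or s). Evaluate φ at each world:
  0 (successors {4, 5}): φ is false.
  1 (successors {1, 2}): φ is false.
  2 (successors {1, 3, 4}): φ is true.
  3 (successors {2, 3, 5}): φ is true.
  4 (successors {0, 2, 5}): φ is true.
  5 (successors {0, 3, 4}): φ is true.
For instance, at 1:
  At 1: Dia (Box Dia (p -> s) or s) requires Box Dia (p -> s) or s at some successor in {1, 2}.
    At 1: Box Dia (p -> s) or s is false.
    At 2: Box Dia (p -> s) or s is false.
  So Dia (Box Dia (p -> s) or s) is false at 1.
Satisfying worlds: {2, 3, 4, 5}

2, 3, 4, 5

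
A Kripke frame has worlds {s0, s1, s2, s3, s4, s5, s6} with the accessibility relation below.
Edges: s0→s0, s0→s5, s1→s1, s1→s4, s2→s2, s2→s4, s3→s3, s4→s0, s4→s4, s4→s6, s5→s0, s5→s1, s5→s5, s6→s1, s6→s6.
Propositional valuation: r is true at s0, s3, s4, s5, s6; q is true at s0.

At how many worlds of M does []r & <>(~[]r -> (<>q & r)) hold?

3

Recall that []ψ holds at a world iff ψ holds at every accessible world, and <>ψ holds iff ψ holds at some accessible world.
Let φ = []r & <>(~[]r -> (<>q & r)). Evaluate φ at each world:
  s0 (successors {s0, s5}): φ is true.
  s1 (successors {s1, s4}): φ is false.
  s2 (successors {s2, s4}): φ is false.
  s3 (successors {s3}): φ is true.
  s4 (successors {s0, s4, s6}): φ is true.
  s5 (successors {s0, s1, s5}): φ is false.
  s6 (successors {s1, s6}): φ is false.
For instance, at s3:
  At s3: []r is true, <>(~[]r -> (<>q & r)) is true, so []r & <>(~[]r -> (<>q & r)) is true.
    At s3: []r requires r at every successor {s3}.
      At s3: r is true.
    So []r is true at s3.
    At s3: <>(~[]r -> (<>q & r)) requires ~[]r -> (<>q & r) at some successor in {s3}.
      ~[]r -> (<>q & r) holds at s3, so <>(~[]r -> (<>q & r)) is true at s3.
Satisfying worlds: {s0, s3, s4}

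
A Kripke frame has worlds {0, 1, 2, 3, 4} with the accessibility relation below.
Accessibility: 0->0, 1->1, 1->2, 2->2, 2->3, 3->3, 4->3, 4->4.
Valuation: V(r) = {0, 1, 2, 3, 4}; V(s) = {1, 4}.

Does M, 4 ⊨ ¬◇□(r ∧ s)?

At 4: ◇□(r ∧ s) is false, so ¬◇□(r ∧ s) is true.
  At 4: ◇□(r ∧ s) requires □(r ∧ s) at some successor in {3, 4}.
    At 3: □(r ∧ s) is false.
    At 4: □(r ∧ s) is false.
  So ◇□(r ∧ s) is false at 4.

Yes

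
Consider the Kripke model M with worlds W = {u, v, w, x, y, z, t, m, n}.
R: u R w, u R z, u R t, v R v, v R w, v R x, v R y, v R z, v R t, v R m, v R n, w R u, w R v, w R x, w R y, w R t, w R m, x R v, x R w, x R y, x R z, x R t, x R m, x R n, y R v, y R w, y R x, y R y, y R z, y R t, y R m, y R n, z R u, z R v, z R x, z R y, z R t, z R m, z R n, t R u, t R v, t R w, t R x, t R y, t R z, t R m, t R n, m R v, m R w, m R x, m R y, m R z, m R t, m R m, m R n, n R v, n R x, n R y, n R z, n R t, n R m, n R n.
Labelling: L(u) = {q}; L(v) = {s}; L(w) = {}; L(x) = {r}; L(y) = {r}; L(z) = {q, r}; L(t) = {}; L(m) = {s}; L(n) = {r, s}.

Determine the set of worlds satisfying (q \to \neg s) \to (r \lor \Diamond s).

v, w, x, y, z, t, m, n

Let φ = (q \to \neg s) \to (r \lor \Diamond s). Evaluate φ at each world:
  u (successors {w, z, t}): φ is false.
  v (successors {v, w, x, y, z, t, m, n}): φ is true.
  w (successors {u, v, x, y, t, m}): φ is true.
  x (successors {v, w, y, z, t, m, n}): φ is true.
  y (successors {v, w, x, y, z, t, m, n}): φ is true.
  z (successors {u, v, x, y, t, m, n}): φ is true.
  t (successors {u, v, w, x, y, z, m, n}): φ is true.
  m (successors {v, w, x, y, z, t, m, n}): φ is true.
  n (successors {v, x, y, z, t, m, n}): φ is true.
For instance, at z:
  At z: q \to \neg s is true, r \lor \Diamond s is true, so (q \to \neg s) \to (r \lor \Diamond s) is true.
    At z: r is true, \Diamond s is true, so r \lor \Diamond s is true.
      At z: \Diamond s requires s at some successor in {u, v, x, y, t, m, n}.
        s holds at v, so \Diamond s is true at z.
Satisfying worlds: {v, w, x, y, z, t, m, n}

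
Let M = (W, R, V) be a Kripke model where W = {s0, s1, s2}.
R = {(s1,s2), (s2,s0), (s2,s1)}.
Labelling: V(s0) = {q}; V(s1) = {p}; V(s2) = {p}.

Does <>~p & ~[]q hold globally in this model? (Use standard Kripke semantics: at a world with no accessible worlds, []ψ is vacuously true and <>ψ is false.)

No

Recall that []ψ holds at a world iff ψ holds at every accessible world, and <>ψ holds iff ψ holds at some accessible world.
Let φ = <>~p & ~[]q. Evaluate φ at each world:
  s0 (successors ∅): φ is false.
  s1 (successors {s2}): φ is false.
  s2 (successors {s0, s1}): φ is true.
Detail at s0 (counterexample):
  At s0: <>~p is false, ~[]q is false, so <>~p & ~[]q is false.
    At s0: no accessible worlds, so <>~p is false.
    At s0: []q is true, so ~[]q is false.
      At s0: no accessible worlds, so []q holds vacuously.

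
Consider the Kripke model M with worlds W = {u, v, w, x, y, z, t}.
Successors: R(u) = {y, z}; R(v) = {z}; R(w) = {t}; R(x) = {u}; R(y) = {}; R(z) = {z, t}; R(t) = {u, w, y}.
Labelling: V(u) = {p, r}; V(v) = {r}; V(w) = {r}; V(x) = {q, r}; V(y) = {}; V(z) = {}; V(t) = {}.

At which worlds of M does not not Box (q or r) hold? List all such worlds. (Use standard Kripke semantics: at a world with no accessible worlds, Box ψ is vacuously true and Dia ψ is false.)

x, y

Recall that Box ψ holds at a world iff ψ holds at every accessible world, and Dia ψ holds iff ψ holds at some accessible world.
Let φ = not not Box (q or r). Evaluate φ at each world:
  u (successors {y, z}): φ is false.
  v (successors {z}): φ is false.
  w (successors {t}): φ is false.
  x (successors {u}): φ is true.
  y (successors ∅): φ is true.
  z (successors {z, t}): φ is false.
  t (successors {u, w, y}): φ is false.
For instance, at t:
  At t: not Box (q or r) is true, so not not Box (q or r) is false.
    At t: Box (q or r) is false, so not Box (q or r) is true.
      At t: Box (q or r) requires q or r at every successor {u, w, y}.
        q or r fails at y, so Box (q or r) is false at t.
Satisfying worlds: {x, y}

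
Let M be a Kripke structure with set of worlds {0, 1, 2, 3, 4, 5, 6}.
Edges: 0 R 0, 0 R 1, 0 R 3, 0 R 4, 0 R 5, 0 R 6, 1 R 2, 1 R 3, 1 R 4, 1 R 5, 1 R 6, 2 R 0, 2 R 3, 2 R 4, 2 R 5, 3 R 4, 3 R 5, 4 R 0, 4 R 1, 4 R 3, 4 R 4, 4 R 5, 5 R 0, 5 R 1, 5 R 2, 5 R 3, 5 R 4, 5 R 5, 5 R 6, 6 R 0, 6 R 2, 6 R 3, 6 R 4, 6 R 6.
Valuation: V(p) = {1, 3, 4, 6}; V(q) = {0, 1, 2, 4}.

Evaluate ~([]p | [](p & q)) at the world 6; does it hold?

Yes

Recall that []ψ holds at a world iff ψ holds at every accessible world, and <>ψ holds iff ψ holds at some accessible world.
At 6: []p | [](p & q) is false, so ~([]p | [](p & q)) is true.
  At 6: []p is false, [](p & q) is false, so []p | [](p & q) is false.
    At 6: []p requires p at every successor {0, 2, 3, 4, 6}.
      p fails at 0, so []p is false at 6.
    At 6: [](p & q) requires p & q at every successor {0, 2, 3, 4, 6}.
      p & q fails at 0, so [](p & q) is false at 6.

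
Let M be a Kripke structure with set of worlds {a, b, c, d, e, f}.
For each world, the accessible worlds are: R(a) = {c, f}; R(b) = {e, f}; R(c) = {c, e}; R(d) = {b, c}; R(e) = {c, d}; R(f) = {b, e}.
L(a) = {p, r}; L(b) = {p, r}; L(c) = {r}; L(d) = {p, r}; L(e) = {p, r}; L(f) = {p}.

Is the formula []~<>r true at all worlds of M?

Let φ = []~<>r. Evaluate φ at each world:
  a (successors {c, f}): φ is false.
  b (successors {e, f}): φ is false.
  c (successors {c, e}): φ is false.
  d (successors {b, c}): φ is false.
  e (successors {c, d}): φ is false.
  f (successors {b, e}): φ is false.
Detail at a (counterexample):
  At a: []~<>r requires ~<>r at every successor {c, f}.
    ~<>r fails at c, so []~<>r is false at a.
      At c: <>r is true, so ~<>r is false.

No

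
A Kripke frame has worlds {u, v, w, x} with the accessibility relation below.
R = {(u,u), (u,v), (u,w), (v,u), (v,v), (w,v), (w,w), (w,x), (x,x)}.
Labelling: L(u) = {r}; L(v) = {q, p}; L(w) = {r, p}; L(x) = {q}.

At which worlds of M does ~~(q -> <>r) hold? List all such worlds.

u, v, w

Let φ = ~~(q -> <>r). Evaluate φ at each world:
  u (successors {u, v, w}): φ is true.
  v (successors {u, v}): φ is true.
  w (successors {v, w, x}): φ is true.
  x (successors {x}): φ is false.
For instance, at v:
  At v: ~(q -> <>r) is false, so ~~(q -> <>r) is true.
    At v: q -> <>r is true, so ~(q -> <>r) is false.
      At v: q is true, <>r is true, so q -> <>r is true.
Satisfying worlds: {u, v, w}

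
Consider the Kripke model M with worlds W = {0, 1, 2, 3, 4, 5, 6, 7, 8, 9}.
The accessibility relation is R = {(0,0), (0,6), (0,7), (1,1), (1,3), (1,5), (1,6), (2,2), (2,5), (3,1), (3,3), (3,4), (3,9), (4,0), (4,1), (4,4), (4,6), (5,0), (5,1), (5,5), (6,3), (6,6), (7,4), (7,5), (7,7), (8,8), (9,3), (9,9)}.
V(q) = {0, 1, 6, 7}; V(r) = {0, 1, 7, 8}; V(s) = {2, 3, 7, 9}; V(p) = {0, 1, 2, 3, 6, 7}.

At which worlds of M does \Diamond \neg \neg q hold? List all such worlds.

0, 1, 3, 4, 5, 6, 7

Let φ = \Diamond \neg \neg q. Evaluate φ at each world:
  0 (successors {0, 6, 7}): φ is true.
  1 (successors {1, 3, 5, 6}): φ is true.
  2 (successors {2, 5}): φ is false.
  3 (successors {1, 3, 4, 9}): φ is true.
  4 (successors {0, 1, 4, 6}): φ is true.
  5 (successors {0, 1, 5}): φ is true.
  6 (successors {3, 6}): φ is true.
  7 (successors {4, 5, 7}): φ is true.
  8 (successors {8}): φ is false.
  9 (successors {3, 9}): φ is false.
For instance, at 9:
  At 9: \Diamond \neg \neg q requires \neg \neg q at some successor in {3, 9}.
    At 3: \neg \neg q is false.
    At 9: \neg \neg q is false.
  So \Diamond \neg \neg q is false at 9.
Satisfying worlds: {0, 1, 3, 4, 5, 6, 7}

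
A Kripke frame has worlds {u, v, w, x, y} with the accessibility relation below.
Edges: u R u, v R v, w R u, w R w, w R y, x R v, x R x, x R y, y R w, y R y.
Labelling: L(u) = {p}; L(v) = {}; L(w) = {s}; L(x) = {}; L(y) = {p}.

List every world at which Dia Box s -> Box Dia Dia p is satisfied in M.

Let φ = Dia Box s -> Box Dia Dia p. Evaluate φ at each world:
  u (successors {u}): φ is true.
  v (successors {v}): φ is true.
  w (successors {u, w, y}): φ is true.
  x (successors {v, x, y}): φ is true.
  y (successors {w, y}): φ is true.
For instance, at u:
  At u: Dia Box s is false, Box Dia Dia p is true, so Dia Box s -> Box Dia Dia p is true.
    At u: Dia Box s requires Box s at some successor in {u}.
      At u: Box s is false.
    So Dia Box s is false at u.
    At u: Box Dia Dia p requires Dia Dia p at every successor {u}.
      At u: Dia Dia p is true.
    So Box Dia Dia p is true at u.
Satisfying worlds: {u, v, w, x, y}

u, v, w, x, y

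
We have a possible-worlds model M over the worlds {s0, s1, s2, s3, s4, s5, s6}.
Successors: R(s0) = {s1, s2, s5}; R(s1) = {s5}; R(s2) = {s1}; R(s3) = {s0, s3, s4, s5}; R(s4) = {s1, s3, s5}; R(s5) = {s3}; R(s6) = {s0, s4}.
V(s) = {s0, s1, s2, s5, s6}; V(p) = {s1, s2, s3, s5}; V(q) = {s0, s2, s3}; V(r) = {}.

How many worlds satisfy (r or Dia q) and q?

2

Recall that Dia ψ holds at a world iff ψ holds at some accessible world.
Let φ = (r or Dia q) and q. Evaluate φ at each world:
  s0 (successors {s1, s2, s5}): φ is true.
  s1 (successors {s5}): φ is false.
  s2 (successors {s1}): φ is false.
  s3 (successors {s0, s3, s4, s5}): φ is true.
  s4 (successors {s1, s3, s5}): φ is false.
  s5 (successors {s3}): φ is false.
  s6 (successors {s0, s4}): φ is false.
For instance, at s0:
  At s0: r or Dia q is true, q is true, so (r or Dia q) and q is true.
    At s0: r is false, Dia q is true, so r or Dia q is true.
      At s0: Dia q requires q at some successor in {s1, s2, s5}.
        q holds at s2, so Dia q is true at s0.
Satisfying worlds: {s0, s3}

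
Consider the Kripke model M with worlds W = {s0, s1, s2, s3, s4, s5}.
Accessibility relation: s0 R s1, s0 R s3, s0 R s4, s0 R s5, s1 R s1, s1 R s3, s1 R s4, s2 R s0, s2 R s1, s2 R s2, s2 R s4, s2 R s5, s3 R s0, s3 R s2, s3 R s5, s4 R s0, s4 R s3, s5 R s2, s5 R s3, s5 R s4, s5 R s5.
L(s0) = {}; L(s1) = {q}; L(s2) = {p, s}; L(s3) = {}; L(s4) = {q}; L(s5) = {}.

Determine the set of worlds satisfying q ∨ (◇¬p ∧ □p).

s1, s4

Recall that □ψ holds at a world iff ψ holds at every accessible world, and ◇ψ holds iff ψ holds at some accessible world.
Let φ = q ∨ (◇¬p ∧ □p). Evaluate φ at each world:
  s0 (successors {s1, s3, s4, s5}): φ is false.
  s1 (successors {s1, s3, s4}): φ is true.
  s2 (successors {s0, s1, s2, s4, s5}): φ is false.
  s3 (successors {s0, s2, s5}): φ is false.
  s4 (successors {s0, s3}): φ is true.
  s5 (successors {s2, s3, s4, s5}): φ is false.
For instance, at s3:
  At s3: q is false, ◇¬p ∧ □p is false, so q ∨ (◇¬p ∧ □p) is false.
    At s3: ◇¬p is true, □p is false, so ◇¬p ∧ □p is false.
      At s3: ◇¬p requires ¬p at some successor in {s0, s2, s5}.
        ¬p holds at s0, so ◇¬p is true at s3.
      At s3: □p requires p at every successor {s0, s2, s5}.
        p fails at s0, so □p is false at s3.
Satisfying worlds: {s1, s4}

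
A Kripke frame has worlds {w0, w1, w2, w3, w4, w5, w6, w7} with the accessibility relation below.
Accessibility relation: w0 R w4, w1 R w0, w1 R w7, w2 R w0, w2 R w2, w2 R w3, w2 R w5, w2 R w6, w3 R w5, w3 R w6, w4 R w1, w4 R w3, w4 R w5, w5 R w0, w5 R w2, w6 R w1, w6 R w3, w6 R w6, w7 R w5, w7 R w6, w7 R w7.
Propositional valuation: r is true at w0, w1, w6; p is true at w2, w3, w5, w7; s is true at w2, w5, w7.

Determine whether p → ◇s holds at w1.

At w1: p is false, ◇s is true, so p → ◇s is true.
  At w1: ◇s requires s at some successor in {w0, w7}.
    s holds at w7, so ◇s is true at w1.

Yes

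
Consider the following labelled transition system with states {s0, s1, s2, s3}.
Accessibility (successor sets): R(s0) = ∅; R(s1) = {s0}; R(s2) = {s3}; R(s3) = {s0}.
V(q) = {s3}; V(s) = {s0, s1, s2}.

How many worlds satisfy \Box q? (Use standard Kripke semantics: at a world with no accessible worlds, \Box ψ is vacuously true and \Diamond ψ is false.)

2

Let φ = \Box q. Evaluate φ at each world:
  s0 (successors ∅): φ is true.
  s1 (successors {s0}): φ is false.
  s2 (successors {s3}): φ is true.
  s3 (successors {s0}): φ is false.
For instance, at s1:
  At s1: \Box q requires q at every successor {s0}.
    q fails at s0, so \Box q is false at s1.
Satisfying worlds: {s0, s2}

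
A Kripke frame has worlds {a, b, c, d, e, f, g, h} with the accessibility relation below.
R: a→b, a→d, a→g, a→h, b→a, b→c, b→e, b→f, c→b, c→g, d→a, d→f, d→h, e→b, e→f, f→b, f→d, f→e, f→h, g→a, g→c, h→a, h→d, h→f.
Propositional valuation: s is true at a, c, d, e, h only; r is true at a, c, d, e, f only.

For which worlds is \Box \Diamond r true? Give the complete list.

a, c, d, e, f, h

Recall that \Box ψ holds at a world iff ψ holds at every accessible world, and \Diamond ψ holds iff ψ holds at some accessible world.
Let φ = \Box \Diamond r. Evaluate φ at each world:
  a (successors {b, d, g, h}): φ is true.
  b (successors {a, c, e, f}): φ is false.
  c (successors {b, g}): φ is true.
  d (successors {a, f, h}): φ is true.
  e (successors {b, f}): φ is true.
  f (successors {b, d, e, h}): φ is true.
  g (successors {a, c}): φ is false.
  h (successors {a, d, f}): φ is true.
For instance, at c:
  At c: \Box \Diamond r requires \Diamond r at every successor {b, g}.
      At b: \Diamond r requires r at some successor in {a, c, e, f}.
        r holds at a, so \Diamond r is true at b.
      At g: \Diamond r requires r at some successor in {a, c}.
        r holds at a, so \Diamond r is true at g.
  So \Box \Diamond r is true at c.
Satisfying worlds: {a, c, d, e, f, h}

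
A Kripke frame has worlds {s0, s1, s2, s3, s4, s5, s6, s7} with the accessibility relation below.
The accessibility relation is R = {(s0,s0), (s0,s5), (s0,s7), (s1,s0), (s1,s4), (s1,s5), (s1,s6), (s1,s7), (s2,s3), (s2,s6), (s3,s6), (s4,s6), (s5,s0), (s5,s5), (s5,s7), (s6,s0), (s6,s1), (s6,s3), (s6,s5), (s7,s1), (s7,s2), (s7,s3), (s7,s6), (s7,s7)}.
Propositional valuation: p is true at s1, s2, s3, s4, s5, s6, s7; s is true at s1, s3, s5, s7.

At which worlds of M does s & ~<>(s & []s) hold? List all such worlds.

Let φ = s & ~<>(s & []s). Evaluate φ at each world:
  s0 (successors {s0, s5, s7}): φ is false.
  s1 (successors {s0, s4, s5, s6, s7}): φ is true.
  s2 (successors {s3, s6}): φ is false.
  s3 (successors {s6}): φ is true.
  s4 (successors {s6}): φ is false.
  s5 (successors {s0, s5, s7}): φ is true.
  s6 (successors {s0, s1, s3, s5}): φ is false.
  s7 (successors {s1, s2, s3, s6, s7}): φ is true.
For instance, at s2:
  At s2: s is false, ~<>(s & []s) is true, so s & ~<>(s & []s) is false.
    At s2: <>(s & []s) is false, so ~<>(s & []s) is true.
      At s2: <>(s & []s) requires s & []s at some successor in {s3, s6}.
        At s3: s & []s is false.
        At s6: s & []s is false.
      So <>(s & []s) is false at s2.
Satisfying worlds: {s1, s3, s5, s7}

s1, s3, s5, s7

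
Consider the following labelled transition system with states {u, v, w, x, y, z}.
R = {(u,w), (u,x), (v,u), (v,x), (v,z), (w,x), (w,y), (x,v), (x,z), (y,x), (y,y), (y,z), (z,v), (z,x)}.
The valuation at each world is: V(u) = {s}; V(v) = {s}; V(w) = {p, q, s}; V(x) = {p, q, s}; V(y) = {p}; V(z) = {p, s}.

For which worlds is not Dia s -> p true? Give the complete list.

Let φ = not Dia s -> p. Evaluate φ at each world:
  u (successors {w, x}): φ is true.
  v (successors {u, x, z}): φ is true.
  w (successors {x, y}): φ is true.
  x (successors {v, z}): φ is true.
  y (successors {x, y, z}): φ is true.
  z (successors {v, x}): φ is true.
For instance, at x:
  At x: not Dia s is false, p is true, so not Dia s -> p is true.
    At x: Dia s is true, so not Dia s is false.
      At x: Dia s requires s at some successor in {v, z}.
        s holds at v, so Dia s is true at x.
Satisfying worlds: {u, v, w, x, y, z}

u, v, w, x, y, z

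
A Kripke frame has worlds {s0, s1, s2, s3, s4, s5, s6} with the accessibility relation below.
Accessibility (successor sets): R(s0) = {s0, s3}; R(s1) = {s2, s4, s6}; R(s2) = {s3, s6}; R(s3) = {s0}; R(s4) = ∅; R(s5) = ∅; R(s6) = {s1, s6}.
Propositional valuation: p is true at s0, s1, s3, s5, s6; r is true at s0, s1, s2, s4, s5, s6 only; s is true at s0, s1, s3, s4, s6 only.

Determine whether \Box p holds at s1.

No

Recall that \Box ψ holds at a world iff ψ holds at every accessible world, and \Diamond ψ holds iff ψ holds at some accessible world.
At s1: \Box p requires p at every successor {s2, s4, s6}.
  p fails at s2, so \Box p is false at s1.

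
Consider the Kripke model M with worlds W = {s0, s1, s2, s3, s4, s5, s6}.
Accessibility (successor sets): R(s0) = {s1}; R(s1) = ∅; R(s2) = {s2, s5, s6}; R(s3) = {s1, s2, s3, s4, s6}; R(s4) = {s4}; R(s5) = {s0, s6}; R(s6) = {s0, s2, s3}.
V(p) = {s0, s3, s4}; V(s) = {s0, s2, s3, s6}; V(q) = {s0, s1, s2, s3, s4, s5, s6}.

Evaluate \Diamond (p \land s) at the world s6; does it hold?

Yes

Recall that \Diamond ψ holds at a world iff ψ holds at some accessible world.
At s6: \Diamond (p \land s) requires p \land s at some successor in {s0, s2, s3}.
  p \land s holds at s0, so \Diamond (p \land s) is true at s6.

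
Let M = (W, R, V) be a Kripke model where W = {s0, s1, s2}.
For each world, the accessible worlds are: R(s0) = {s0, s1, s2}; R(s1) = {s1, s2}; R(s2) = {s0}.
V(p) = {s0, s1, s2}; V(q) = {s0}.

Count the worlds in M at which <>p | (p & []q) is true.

3

Recall that []ψ holds at a world iff ψ holds at every accessible world, and <>ψ holds iff ψ holds at some accessible world.
Let φ = <>p | (p & []q). Evaluate φ at each world:
  s0 (successors {s0, s1, s2}): φ is true.
  s1 (successors {s1, s2}): φ is true.
  s2 (successors {s0}): φ is true.
For instance, at s2:
  At s2: <>p is true, p & []q is true, so <>p | (p & []q) is true.
    At s2: <>p requires p at some successor in {s0}.
      p holds at s0, so <>p is true at s2.
    At s2: p is true, []q is true, so p & []q is true.
      At s2: []q requires q at every successor {s0}.
        At s0: q is true.
      So []q is true at s2.
Satisfying worlds: {s0, s1, s2}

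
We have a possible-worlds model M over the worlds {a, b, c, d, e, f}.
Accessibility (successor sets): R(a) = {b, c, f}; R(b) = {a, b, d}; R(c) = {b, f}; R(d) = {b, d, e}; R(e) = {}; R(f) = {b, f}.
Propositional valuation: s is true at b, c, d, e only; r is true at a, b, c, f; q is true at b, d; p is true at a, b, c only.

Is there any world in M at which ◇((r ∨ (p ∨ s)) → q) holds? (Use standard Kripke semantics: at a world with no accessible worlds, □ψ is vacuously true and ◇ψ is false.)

Yes

Let φ = ◇((r ∨ (p ∨ s)) → q). Evaluate φ at each world:
  a (successors {b, c, f}): φ is true.
  b (successors {a, b, d}): φ is true.
  c (successors {b, f}): φ is true.
  d (successors {b, d, e}): φ is true.
  e (successors ∅): φ is false.
  f (successors {b, f}): φ is true.
Detail at a (witness):
  At a: ◇((r ∨ (p ∨ s)) → q) requires (r ∨ (p ∨ s)) → q at some successor in {b, c, f}.
    (r ∨ (p ∨ s)) → q holds at b, so ◇((r ∨ (p ∨ s)) → q) is true at a.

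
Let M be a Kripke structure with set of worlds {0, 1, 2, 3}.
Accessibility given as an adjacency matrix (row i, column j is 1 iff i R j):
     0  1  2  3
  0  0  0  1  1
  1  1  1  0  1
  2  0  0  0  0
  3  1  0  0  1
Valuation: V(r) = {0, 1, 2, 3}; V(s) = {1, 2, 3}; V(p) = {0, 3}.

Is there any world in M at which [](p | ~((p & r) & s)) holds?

Recall that []ψ holds at a world iff ψ holds at every accessible world, and <>ψ holds iff ψ holds at some accessible world.
Let φ = [](p | ~((p & r) & s)). Evaluate φ at each world:
  0 (successors {2, 3}): φ is true.
  1 (successors {0, 1, 3}): φ is true.
  2 (successors ∅): φ is true.
  3 (successors {0, 3}): φ is true.
Detail at 0 (witness):
  At 0: [](p | ~((p & r) & s)) requires p | ~((p & r) & s) at every successor {2, 3}.
    At 2: p | ~((p & r) & s) is true.
    At 3: p | ~((p & r) & s) is true.
  So [](p | ~((p & r) & s)) is true at 0.

Yes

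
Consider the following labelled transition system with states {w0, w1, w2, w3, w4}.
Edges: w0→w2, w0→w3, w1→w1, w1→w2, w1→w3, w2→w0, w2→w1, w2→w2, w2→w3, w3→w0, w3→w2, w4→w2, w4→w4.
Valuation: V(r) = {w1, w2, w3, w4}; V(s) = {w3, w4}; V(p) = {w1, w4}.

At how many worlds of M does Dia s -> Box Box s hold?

Let φ = Dia s -> Box Box s. Evaluate φ at each world:
  w0 (successors {w2, w3}): φ is false.
  w1 (successors {w1, w2, w3}): φ is false.
  w2 (successors {w0, w1, w2, w3}): φ is false.
  w3 (successors {w0, w2}): φ is true.
  w4 (successors {w2, w4}): φ is false.
For instance, at w1:
  At w1: Dia s is true, Box Box s is false, so Dia s -> Box Box s is false.
    At w1: Dia s requires s at some successor in {w1, w2, w3}.
      s holds at w3, so Dia s is true at w1.
    At w1: Box Box s requires Box s at every successor {w1, w2, w3}.
      Box s fails at w1, so Box Box s is false at w1.
Satisfying worlds: {w3}

1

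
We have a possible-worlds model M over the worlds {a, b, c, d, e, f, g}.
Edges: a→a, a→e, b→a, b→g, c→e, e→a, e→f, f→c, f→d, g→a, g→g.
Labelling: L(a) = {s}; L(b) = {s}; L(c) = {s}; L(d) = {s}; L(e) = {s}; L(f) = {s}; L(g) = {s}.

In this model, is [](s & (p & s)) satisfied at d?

At d: no accessible worlds, so [](s & (p & s)) holds vacuously.

Yes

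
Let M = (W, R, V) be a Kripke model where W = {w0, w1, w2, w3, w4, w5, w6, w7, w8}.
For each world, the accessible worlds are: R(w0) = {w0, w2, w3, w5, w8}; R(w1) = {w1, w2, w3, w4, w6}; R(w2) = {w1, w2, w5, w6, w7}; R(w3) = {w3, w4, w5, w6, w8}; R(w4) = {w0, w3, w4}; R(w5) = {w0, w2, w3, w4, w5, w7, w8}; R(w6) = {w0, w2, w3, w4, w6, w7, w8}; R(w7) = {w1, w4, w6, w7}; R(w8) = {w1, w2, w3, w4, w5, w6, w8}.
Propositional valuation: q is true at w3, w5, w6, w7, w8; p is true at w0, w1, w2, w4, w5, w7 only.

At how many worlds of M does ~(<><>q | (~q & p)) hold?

Recall that <>ψ holds at a world iff ψ holds at some accessible world.
Let φ = ~(<><>q | (~q & p)). Evaluate φ at each world:
  w0 (successors {w0, w2, w3, w5, w8}): φ is false.
  w1 (successors {w1, w2, w3, w4, w6}): φ is false.
  w2 (successors {w1, w2, w5, w6, w7}): φ is false.
  w3 (successors {w3, w4, w5, w6, w8}): φ is false.
  w4 (successors {w0, w3, w4}): φ is false.
  w5 (successors {w0, w2, w3, w4, w5, w7, w8}): φ is false.
  w6 (successors {w0, w2, w3, w4, w6, w7, w8}): φ is false.
  w7 (successors {w1, w4, w6, w7}): φ is false.
  w8 (successors {w1, w2, w3, w4, w5, w6, w8}): φ is false.
For instance, at w2:
  At w2: <><>q | (~q & p) is true, so ~(<><>q | (~q & p)) is false.
    At w2: <><>q is true, ~q & p is true, so <><>q | (~q & p) is true.
      At w2: <><>q requires <>q at some successor in {w1, w2, w5, w6, w7}.
        <>q holds at w1, so <><>q is true at w2.
Satisfying worlds: none.

0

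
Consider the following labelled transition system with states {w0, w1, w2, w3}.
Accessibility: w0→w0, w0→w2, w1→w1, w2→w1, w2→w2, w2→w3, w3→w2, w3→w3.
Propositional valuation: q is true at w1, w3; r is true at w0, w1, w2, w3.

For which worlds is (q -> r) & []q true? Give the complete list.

w1

Recall that []ψ holds at a world iff ψ holds at every accessible world, and <>ψ holds iff ψ holds at some accessible world.
Let φ = (q -> r) & []q. Evaluate φ at each world:
  w0 (successors {w0, w2}): φ is false.
  w1 (successors {w1}): φ is true.
  w2 (successors {w1, w2, w3}): φ is false.
  w3 (successors {w2, w3}): φ is false.
For instance, at w2:
  At w2: q -> r is true, []q is false, so (q -> r) & []q is false.
    At w2: []q requires q at every successor {w1, w2, w3}.
      q fails at w2, so []q is false at w2.
Satisfying worlds: {w1}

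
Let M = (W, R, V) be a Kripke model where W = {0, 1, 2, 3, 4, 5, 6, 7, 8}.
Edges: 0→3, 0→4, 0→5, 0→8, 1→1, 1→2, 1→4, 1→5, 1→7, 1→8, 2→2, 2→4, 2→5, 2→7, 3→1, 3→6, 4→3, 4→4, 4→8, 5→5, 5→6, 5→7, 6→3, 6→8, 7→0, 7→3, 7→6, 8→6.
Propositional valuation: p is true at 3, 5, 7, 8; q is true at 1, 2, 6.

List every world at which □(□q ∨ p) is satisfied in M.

6

Recall that □ψ holds at a world iff ψ holds at every accessible world, and ◇ψ holds iff ψ holds at some accessible world.
Let φ = □(□q ∨ p). Evaluate φ at each world:
  0 (successors {3, 4, 5, 8}): φ is false.
  1 (successors {1, 2, 4, 5, 7, 8}): φ is false.
  2 (successors {2, 4, 5, 7}): φ is false.
  3 (successors {1, 6}): φ is false.
  4 (successors {3, 4, 8}): φ is false.
  5 (successors {5, 6, 7}): φ is false.
  6 (successors {3, 8}): φ is true.
  7 (successors {0, 3, 6}): φ is false.
  8 (successors {6}): φ is false.
For instance, at 1:
  At 1: □(□q ∨ p) requires □q ∨ p at every successor {1, 2, 4, 5, 7, 8}.
    □q ∨ p fails at 1, so □(□q ∨ p) is false at 1.
      At 1: □q is false, p is false, so □q ∨ p is false.
Satisfying worlds: {6}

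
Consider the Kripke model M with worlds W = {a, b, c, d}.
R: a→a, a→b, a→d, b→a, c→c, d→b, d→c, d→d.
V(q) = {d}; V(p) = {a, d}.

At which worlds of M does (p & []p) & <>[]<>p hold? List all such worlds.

none

Let φ = (p & []p) & <>[]<>p. Evaluate φ at each world:
  a (successors {a, b, d}): φ is false.
  b (successors {a}): φ is false.
  c (successors {c}): φ is false.
  d (successors {b, c, d}): φ is false.
For instance, at d:
  At d: p & []p is false, <>[]<>p is true, so (p & []p) & <>[]<>p is false.
    At d: p is true, []p is false, so p & []p is false.
      At d: []p requires p at every successor {b, c, d}.
        p fails at b, so []p is false at d.
    At d: <>[]<>p requires []<>p at some successor in {b, c, d}.
      []<>p holds at b, so <>[]<>p is true at d.
Satisfying worlds: none.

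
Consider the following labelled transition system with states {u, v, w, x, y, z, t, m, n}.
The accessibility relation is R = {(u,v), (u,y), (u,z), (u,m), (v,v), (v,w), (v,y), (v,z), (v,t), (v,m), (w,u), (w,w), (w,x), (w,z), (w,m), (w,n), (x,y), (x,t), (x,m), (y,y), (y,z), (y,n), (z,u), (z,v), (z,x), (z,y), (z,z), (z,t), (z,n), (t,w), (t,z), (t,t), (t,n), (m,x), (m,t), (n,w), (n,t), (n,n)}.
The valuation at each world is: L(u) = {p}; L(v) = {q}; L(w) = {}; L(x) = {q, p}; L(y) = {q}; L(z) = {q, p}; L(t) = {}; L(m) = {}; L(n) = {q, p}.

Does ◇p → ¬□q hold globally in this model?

Let φ = ◇p → ¬□q. Evaluate φ at each world:
  u (successors {v, y, z, m}): φ is true.
  v (successors {v, w, y, z, t, m}): φ is true.
  w (successors {u, w, x, z, m, n}): φ is true.
  x (successors {y, t, m}): φ is true.
  y (successors {y, z, n}): φ is false.
  z (successors {u, v, x, y, z, t, n}): φ is true.
  t (successors {w, z, t, n}): φ is true.
  m (successors {x, t}): φ is true.
  n (successors {w, t, n}): φ is true.
Detail at y (counterexample):
  At y: ◇p is true, ¬□q is false, so ◇p → ¬□q is false.
    At y: ◇p requires p at some successor in {y, z, n}.
      p holds at z, so ◇p is true at y.
    At y: □q is true, so ¬□q is false.
      At y: □q requires q at every successor {y, z, n}.
        At y: q is true.
        At z: q is true.
        At n: q is true.
      So □q is true at y.

No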